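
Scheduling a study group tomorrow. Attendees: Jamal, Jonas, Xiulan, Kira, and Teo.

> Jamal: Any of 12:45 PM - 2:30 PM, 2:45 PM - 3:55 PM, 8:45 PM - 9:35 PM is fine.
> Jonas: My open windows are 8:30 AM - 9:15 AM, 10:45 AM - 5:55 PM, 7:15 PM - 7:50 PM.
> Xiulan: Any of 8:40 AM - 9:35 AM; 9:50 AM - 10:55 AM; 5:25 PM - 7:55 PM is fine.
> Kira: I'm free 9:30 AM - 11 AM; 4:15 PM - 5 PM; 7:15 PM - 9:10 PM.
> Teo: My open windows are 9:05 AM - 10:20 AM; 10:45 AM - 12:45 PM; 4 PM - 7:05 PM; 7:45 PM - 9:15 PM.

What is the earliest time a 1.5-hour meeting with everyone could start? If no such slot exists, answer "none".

none

Jamal ∩ Jonas: 12:45-14:30, 14:45-15:55.
Jamal ∩ Jonas ∩ Xiulan: ∅.
Jamal ∩ Jonas ∩ Xiulan ∩ Kira: ∅.
Jamal ∩ Jonas ∩ Xiulan ∩ Kira ∩ Teo: ∅.
There is no time when everyone is free.
No common window is at least 90 minutes long.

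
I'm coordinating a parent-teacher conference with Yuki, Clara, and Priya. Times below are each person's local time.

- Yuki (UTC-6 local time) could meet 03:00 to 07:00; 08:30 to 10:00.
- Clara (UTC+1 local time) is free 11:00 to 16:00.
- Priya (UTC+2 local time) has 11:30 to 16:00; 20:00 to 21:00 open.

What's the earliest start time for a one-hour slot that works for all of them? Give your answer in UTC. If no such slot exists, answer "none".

Yuki in UTC: 09:00-13:00, 14:30-16:00 (add 6h to convert from UTC-6).
Clara in UTC: 10:00-15:00 (subtract 1h to convert from UTC+1).
Priya in UTC: 09:30-14:00, 18:00-19:00 (subtract 2h to convert from UTC+2).
Yuki ∩ Clara: 10:00-13:00, 14:30-15:00.
Yuki ∩ Clara ∩ Priya: 10:00-13:00.
Those are the intersection windows.
The first common window of at least 60 minutes is 10:00-13:00, so the earliest start is 10:00.

10:00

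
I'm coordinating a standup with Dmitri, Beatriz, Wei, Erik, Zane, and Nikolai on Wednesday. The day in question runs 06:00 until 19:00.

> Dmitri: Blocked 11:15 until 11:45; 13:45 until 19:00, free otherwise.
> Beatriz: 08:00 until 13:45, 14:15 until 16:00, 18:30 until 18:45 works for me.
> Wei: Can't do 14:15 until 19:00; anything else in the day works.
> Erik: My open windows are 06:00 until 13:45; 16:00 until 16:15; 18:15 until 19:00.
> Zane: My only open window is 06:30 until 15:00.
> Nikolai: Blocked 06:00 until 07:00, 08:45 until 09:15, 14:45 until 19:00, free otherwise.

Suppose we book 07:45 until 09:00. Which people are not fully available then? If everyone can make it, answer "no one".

Beatriz, Nikolai

Dmitri free: 06:00-11:15, 11:45-13:45 (invert busy blocks within the working day).
Beatriz free: 08:00-13:45, 14:15-16:00, 18:30-18:45.
Wei free: 06:00-14:15 (invert busy blocks within the working day).
Erik free: 06:00-13:45, 16:00-16:15, 18:15-19:00.
Zane free: 06:30-15:00.
Nikolai free: 07:00-08:45, 09:15-14:45 (invert busy blocks within the working day).
Dmitri: free for 07:45-09:00. Beatriz: not fully free for 07:45-09:00. Wei: free for 07:45-09:00. Erik: free for 07:45-09:00. Zane: free for 07:45-09:00. Nikolai: not fully free for 07:45-09:00.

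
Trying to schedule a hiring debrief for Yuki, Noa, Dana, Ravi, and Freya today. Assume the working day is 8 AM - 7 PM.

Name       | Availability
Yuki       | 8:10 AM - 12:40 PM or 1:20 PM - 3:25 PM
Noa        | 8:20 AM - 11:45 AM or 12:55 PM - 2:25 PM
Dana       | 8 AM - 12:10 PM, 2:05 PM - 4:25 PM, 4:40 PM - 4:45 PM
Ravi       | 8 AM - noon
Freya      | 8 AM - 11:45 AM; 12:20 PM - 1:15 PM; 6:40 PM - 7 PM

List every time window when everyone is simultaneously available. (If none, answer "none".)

Yuki ∩ Noa: 08:20-11:45, 13:20-14:25.
Yuki ∩ Noa ∩ Dana: 08:20-11:45, 14:05-14:25.
Yuki ∩ Noa ∩ Dana ∩ Ravi: 08:20-11:45.
Yuki ∩ Noa ∩ Dana ∩ Ravi ∩ Freya: 08:20-11:45.
Those are the intersection windows.

08:20-11:45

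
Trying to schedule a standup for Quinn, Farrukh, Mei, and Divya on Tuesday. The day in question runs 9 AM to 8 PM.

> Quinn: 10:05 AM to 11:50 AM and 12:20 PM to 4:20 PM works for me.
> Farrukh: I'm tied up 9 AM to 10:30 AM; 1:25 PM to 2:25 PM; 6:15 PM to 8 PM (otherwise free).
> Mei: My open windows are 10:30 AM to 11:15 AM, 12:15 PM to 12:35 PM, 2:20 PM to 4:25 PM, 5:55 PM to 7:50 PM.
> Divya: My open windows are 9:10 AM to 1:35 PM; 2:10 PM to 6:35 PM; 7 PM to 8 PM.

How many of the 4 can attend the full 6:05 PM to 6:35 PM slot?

Quinn free: 10:05-11:50, 12:20-16:20.
Farrukh free: 10:30-13:25, 14:25-18:15 (invert busy blocks within the working day).
Mei free: 10:30-11:15, 12:15-12:35, 14:20-16:25, 17:55-19:50.
Divya free: 09:10-13:35, 14:10-18:35, 19:00-20:00.
Mei and Divya can make the full 18:05-18:35 slot — that's 2.

2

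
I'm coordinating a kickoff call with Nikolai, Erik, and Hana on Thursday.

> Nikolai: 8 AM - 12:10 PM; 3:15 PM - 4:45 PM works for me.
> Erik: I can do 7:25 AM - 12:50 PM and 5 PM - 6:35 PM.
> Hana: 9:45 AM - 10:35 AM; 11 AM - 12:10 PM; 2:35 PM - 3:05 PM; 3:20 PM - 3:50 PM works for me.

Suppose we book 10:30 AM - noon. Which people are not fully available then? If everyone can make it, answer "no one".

Nikolai: free for 10:30-12:00. Erik: free for 10:30-12:00. Hana: not fully free for 10:30-12:00.

Hana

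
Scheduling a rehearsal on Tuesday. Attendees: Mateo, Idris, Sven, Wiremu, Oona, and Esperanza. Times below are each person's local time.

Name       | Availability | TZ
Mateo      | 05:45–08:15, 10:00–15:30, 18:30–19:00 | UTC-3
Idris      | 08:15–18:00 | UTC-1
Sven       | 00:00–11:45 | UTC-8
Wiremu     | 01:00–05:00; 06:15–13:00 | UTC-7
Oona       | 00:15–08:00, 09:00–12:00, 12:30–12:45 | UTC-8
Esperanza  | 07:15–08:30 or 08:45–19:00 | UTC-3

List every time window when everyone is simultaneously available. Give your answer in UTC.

10:15-11:15, 13:15-16:00, 17:00-18:30

Mateo in UTC: 08:45-11:15, 13:00-18:30, 21:30-22:00 (add 3h to convert from UTC-3).
Idris in UTC: 09:15-19:00 (add 1h to convert from UTC-1).
Sven in UTC: 08:00-19:45 (add 8h to convert from UTC-8).
Wiremu in UTC: 08:00-12:00, 13:15-20:00 (add 7h to convert from UTC-7).
Oona in UTC: 08:15-16:00, 17:00-20:00, 20:30-20:45 (add 8h to convert from UTC-8).
Esperanza in UTC: 10:15-11:30, 11:45-22:00 (add 3h to convert from UTC-3).
Mateo ∩ Idris: 09:15-11:15, 13:00-18:30.
Mateo ∩ Idris ∩ Sven: 09:15-11:15, 13:00-18:30.
Mateo ∩ Idris ∩ Sven ∩ Wiremu: 09:15-11:15, 13:15-18:30.
Mateo ∩ Idris ∩ Sven ∩ Wiremu ∩ Oona: 09:15-11:15, 13:15-16:00, 17:00-18:30.
Mateo ∩ Idris ∩ Sven ∩ Wiremu ∩ Oona ∩ Esperanza: 10:15-11:15, 13:15-16:00, 17:00-18:30.
Those are the intersection windows.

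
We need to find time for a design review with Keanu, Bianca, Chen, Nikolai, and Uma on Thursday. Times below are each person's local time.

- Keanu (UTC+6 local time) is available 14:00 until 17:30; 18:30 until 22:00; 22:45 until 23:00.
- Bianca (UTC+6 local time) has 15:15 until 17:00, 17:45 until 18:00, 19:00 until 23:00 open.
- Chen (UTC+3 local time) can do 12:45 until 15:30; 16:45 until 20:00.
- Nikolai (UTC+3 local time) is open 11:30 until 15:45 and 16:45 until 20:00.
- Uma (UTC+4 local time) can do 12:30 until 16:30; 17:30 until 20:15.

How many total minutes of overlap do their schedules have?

210

Keanu in UTC: 08:00-11:30, 12:30-16:00, 16:45-17:00 (subtract 6h to convert from UTC+6).
Bianca in UTC: 09:15-11:00, 11:45-12:00, 13:00-17:00 (subtract 6h to convert from UTC+6).
Chen in UTC: 09:45-12:30, 13:45-17:00 (subtract 3h to convert from UTC+3).
Nikolai in UTC: 08:30-12:45, 13:45-17:00 (subtract 3h to convert from UTC+3).
Uma in UTC: 08:30-12:30, 13:30-16:15 (subtract 4h to convert from UTC+4).
Keanu ∩ Bianca: 09:15-11:00, 13:00-16:00, 16:45-17:00.
Keanu ∩ Bianca ∩ Chen: 09:45-11:00, 13:45-16:00, 16:45-17:00.
Keanu ∩ Bianca ∩ Chen ∩ Nikolai: 09:45-11:00, 13:45-16:00, 16:45-17:00.
Keanu ∩ Bianca ∩ Chen ∩ Nikolai ∩ Uma: 09:45-11:00, 13:45-16:00.
Those are the intersection windows.
Summing the common windows: 75 + 135 = 210 minutes.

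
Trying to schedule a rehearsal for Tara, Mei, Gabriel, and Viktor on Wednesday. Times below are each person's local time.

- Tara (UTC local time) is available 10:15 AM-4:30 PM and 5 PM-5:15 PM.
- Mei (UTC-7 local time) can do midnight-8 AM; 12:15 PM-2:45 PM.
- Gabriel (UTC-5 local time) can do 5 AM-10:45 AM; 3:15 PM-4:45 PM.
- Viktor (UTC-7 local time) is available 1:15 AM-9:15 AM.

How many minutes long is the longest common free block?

Tara in UTC: 10:15-16:30, 17:00-17:15.
Mei in UTC: 07:00-15:00, 19:15-21:45 (add 7h to convert from UTC-7).
Gabriel in UTC: 10:00-15:45, 20:15-21:45 (add 5h to convert from UTC-5).
Viktor in UTC: 08:15-16:15 (add 7h to convert from UTC-7).
Tara ∩ Mei: 10:15-15:00.
Tara ∩ Mei ∩ Gabriel: 10:15-15:00.
Tara ∩ Mei ∩ Gabriel ∩ Viktor: 10:15-15:00.
Those are the intersection windows.
The longest is 10:15-15:00 at 285 minutes.

285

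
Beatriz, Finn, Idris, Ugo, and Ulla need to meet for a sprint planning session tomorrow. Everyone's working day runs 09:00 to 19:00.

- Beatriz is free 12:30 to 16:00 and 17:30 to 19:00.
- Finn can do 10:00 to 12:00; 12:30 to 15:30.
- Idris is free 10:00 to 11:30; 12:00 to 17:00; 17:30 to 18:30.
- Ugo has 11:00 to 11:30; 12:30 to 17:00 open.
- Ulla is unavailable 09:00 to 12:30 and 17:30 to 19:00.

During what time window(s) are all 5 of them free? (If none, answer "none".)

Beatriz free: 12:30-16:00, 17:30-19:00.
Finn free: 10:00-12:00, 12:30-15:30.
Idris free: 10:00-11:30, 12:00-17:00, 17:30-18:30.
Ugo free: 11:00-11:30, 12:30-17:00.
Ulla free: 12:30-17:30 (invert busy blocks within the working day).
Beatriz ∩ Finn: 12:30-15:30.
Beatriz ∩ Finn ∩ Idris: 12:30-15:30.
Beatriz ∩ Finn ∩ Idris ∩ Ugo: 12:30-15:30.
Beatriz ∩ Finn ∩ Idris ∩ Ugo ∩ Ulla: 12:30-15:30.
Those are the intersection windows.

12:30-15:30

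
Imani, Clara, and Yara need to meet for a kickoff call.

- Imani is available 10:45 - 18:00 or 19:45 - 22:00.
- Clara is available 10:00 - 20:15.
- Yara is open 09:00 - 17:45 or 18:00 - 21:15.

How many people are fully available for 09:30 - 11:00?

Yara can make the full 09:30-11:00 slot — that's 1.

1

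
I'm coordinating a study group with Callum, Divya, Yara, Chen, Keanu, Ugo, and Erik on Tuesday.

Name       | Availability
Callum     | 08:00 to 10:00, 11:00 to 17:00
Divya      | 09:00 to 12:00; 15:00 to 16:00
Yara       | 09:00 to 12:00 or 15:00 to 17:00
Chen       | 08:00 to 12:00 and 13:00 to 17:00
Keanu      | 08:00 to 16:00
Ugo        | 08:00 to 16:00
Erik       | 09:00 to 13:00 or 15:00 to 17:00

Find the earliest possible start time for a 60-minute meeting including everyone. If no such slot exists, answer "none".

09:00

Callum ∩ Divya: 09:00-10:00, 11:00-12:00, 15:00-16:00.
Callum ∩ Divya ∩ Yara: 09:00-10:00, 11:00-12:00, 15:00-16:00.
Callum ∩ Divya ∩ Yara ∩ Chen: 09:00-10:00, 11:00-12:00, 15:00-16:00.
Callum ∩ Divya ∩ Yara ∩ Chen ∩ Keanu: 09:00-10:00, 11:00-12:00, 15:00-16:00.
Callum ∩ Divya ∩ Yara ∩ Chen ∩ Keanu ∩ Ugo: 09:00-10:00, 11:00-12:00, 15:00-16:00.
Callum ∩ Divya ∩ Yara ∩ Chen ∩ Keanu ∩ Ugo ∩ Erik: 09:00-10:00, 11:00-12:00, 15:00-16:00.
The first common window of at least 60 minutes is 09:00-10:00, so the earliest start is 09:00.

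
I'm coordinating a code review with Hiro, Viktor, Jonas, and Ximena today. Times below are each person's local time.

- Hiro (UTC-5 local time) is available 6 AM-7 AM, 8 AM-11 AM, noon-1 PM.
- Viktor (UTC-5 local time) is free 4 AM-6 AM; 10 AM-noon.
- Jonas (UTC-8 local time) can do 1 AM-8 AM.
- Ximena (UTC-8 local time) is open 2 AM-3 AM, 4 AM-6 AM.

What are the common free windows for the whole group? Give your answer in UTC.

none

Hiro in UTC: 11:00-12:00, 13:00-16:00, 17:00-18:00 (add 5h to convert from UTC-5).
Viktor in UTC: 09:00-11:00, 15:00-17:00 (add 5h to convert from UTC-5).
Jonas in UTC: 09:00-16:00 (add 8h to convert from UTC-8).
Ximena in UTC: 10:00-11:00, 12:00-14:00 (add 8h to convert from UTC-8).
Hiro ∩ Viktor: 15:00-16:00.
Hiro ∩ Viktor ∩ Jonas: 15:00-16:00.
Hiro ∩ Viktor ∩ Jonas ∩ Ximena: ∅.
There is no time when everyone is free.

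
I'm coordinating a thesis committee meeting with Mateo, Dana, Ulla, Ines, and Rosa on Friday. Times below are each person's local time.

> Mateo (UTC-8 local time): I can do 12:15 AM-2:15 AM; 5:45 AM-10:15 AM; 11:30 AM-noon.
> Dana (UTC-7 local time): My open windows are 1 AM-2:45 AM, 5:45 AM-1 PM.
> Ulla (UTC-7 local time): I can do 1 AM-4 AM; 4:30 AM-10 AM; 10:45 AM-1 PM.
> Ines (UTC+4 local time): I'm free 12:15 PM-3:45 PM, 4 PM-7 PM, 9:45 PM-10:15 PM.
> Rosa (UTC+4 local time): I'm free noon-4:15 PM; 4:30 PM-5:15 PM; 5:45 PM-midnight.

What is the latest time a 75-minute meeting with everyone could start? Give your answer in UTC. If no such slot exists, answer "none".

Mateo in UTC: 08:15-10:15, 13:45-18:15, 19:30-20:00 (add 8h to convert from UTC-8).
Dana in UTC: 08:00-09:45, 12:45-20:00 (add 7h to convert from UTC-7).
Ulla in UTC: 08:00-11:00, 11:30-17:00, 17:45-20:00 (add 7h to convert from UTC-7).
Ines in UTC: 08:15-11:45, 12:00-15:00, 17:45-18:15 (subtract 4h to convert from UTC+4).
Rosa in UTC: 08:00-12:15, 12:30-13:15, 13:45-20:00 (subtract 4h to convert from UTC+4).
Mateo ∩ Dana: 08:15-09:45, 13:45-18:15, 19:30-20:00.
Mateo ∩ Dana ∩ Ulla: 08:15-09:45, 13:45-17:00, 17:45-18:15, 19:30-20:00.
Mateo ∩ Dana ∩ Ulla ∩ Ines: 08:15-09:45, 13:45-15:00, 17:45-18:15.
Mateo ∩ Dana ∩ Ulla ∩ Ines ∩ Rosa: 08:15-09:45, 13:45-15:00, 17:45-18:15.
So the common availability across everyone is 08:15-09:45, 13:45-15:00, 17:45-18:15.
The last common window of at least 75 minutes is 13:45-15:00; a 75-minute meeting can start as late as 13:45 and still end by 15:00.

13:45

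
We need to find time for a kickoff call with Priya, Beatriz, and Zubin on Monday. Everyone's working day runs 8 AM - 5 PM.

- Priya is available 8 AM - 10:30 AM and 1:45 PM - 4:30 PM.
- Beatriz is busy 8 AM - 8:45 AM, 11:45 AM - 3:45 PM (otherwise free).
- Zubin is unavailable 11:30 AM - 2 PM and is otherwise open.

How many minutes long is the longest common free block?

105

Priya free: 08:00-10:30, 13:45-16:30.
Beatriz free: 08:45-11:45, 15:45-17:00 (invert busy blocks within the working day).
Zubin free: 08:00-11:30, 14:00-17:00 (invert busy blocks within the working day).
Priya ∩ Beatriz: 08:45-10:30, 15:45-16:30.
Priya ∩ Beatriz ∩ Zubin: 08:45-10:30, 15:45-16:30.
The longest is 08:45-10:30 at 105 minutes.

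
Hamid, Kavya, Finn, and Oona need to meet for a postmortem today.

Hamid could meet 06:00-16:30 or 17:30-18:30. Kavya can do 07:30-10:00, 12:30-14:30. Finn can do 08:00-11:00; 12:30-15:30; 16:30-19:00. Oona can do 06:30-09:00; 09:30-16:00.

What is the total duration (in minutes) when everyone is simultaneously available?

Hamid ∩ Kavya: 07:30-10:00, 12:30-14:30.
Hamid ∩ Kavya ∩ Finn: 08:00-10:00, 12:30-14:30.
Hamid ∩ Kavya ∩ Finn ∩ Oona: 08:00-09:00, 09:30-10:00, 12:30-14:30.
Summing the common windows: 60 + 30 + 120 = 210 minutes.

210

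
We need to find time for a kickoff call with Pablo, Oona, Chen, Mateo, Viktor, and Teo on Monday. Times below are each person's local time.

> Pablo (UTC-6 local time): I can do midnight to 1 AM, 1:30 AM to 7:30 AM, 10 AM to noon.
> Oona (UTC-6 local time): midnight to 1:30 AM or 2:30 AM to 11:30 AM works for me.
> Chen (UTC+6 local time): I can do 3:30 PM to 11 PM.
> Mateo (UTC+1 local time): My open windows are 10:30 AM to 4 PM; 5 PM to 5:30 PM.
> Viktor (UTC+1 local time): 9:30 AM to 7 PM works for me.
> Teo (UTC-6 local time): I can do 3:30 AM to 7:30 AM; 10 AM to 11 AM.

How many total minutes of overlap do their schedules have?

270

Pablo in UTC: 06:00-07:00, 07:30-13:30, 16:00-18:00 (add 6h to convert from UTC-6).
Oona in UTC: 06:00-07:30, 08:30-17:30 (add 6h to convert from UTC-6).
Chen in UTC: 09:30-17:00 (subtract 6h to convert from UTC+6).
Mateo in UTC: 09:30-15:00, 16:00-16:30 (subtract 1h to convert from UTC+1).
Viktor in UTC: 08:30-18:00 (subtract 1h to convert from UTC+1).
Teo in UTC: 09:30-13:30, 16:00-17:00 (add 6h to convert from UTC-6).
Pablo ∩ Oona: 06:00-07:00, 08:30-13:30, 16:00-17:30.
Pablo ∩ Oona ∩ Chen: 09:30-13:30, 16:00-17:00.
Pablo ∩ Oona ∩ Chen ∩ Mateo: 09:30-13:30, 16:00-16:30.
Pablo ∩ Oona ∩ Chen ∩ Mateo ∩ Viktor: 09:30-13:30, 16:00-16:30.
Pablo ∩ Oona ∩ Chen ∩ Mateo ∩ Viktor ∩ Teo: 09:30-13:30, 16:00-16:30.
So the common availability across everyone is 09:30-13:30, 16:00-16:30.
Summing the common windows: 240 + 30 = 270 minutes.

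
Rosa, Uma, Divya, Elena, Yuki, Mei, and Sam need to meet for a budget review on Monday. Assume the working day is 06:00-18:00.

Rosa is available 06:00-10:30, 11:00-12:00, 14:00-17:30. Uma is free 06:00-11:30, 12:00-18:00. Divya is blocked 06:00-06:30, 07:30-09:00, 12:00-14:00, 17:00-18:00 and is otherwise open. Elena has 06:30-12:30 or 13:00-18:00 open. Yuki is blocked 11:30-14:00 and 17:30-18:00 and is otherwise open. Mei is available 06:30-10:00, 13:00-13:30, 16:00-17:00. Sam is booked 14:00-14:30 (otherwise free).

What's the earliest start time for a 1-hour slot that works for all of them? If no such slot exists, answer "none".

Rosa free: 06:00-10:30, 11:00-12:00, 14:00-17:30.
Uma free: 06:00-11:30, 12:00-18:00.
Divya free: 06:30-07:30, 09:00-12:00, 14:00-17:00 (invert busy blocks within the working day).
Elena free: 06:30-12:30, 13:00-18:00.
Yuki free: 06:00-11:30, 14:00-17:30 (invert busy blocks within the working day).
Mei free: 06:30-10:00, 13:00-13:30, 16:00-17:00.
Sam free: 06:00-14:00, 14:30-18:00 (invert busy blocks within the working day).
Rosa ∩ Uma: 06:00-10:30, 11:00-11:30, 14:00-17:30.
Rosa ∩ Uma ∩ Divya: 06:30-07:30, 09:00-10:30, 11:00-11:30, 14:00-17:00.
Rosa ∩ Uma ∩ Divya ∩ Elena: 06:30-07:30, 09:00-10:30, 11:00-11:30, 14:00-17:00.
Rosa ∩ Uma ∩ Divya ∩ Elena ∩ Yuki: 06:30-07:30, 09:00-10:30, 11:00-11:30, 14:00-17:00.
Rosa ∩ Uma ∩ Divya ∩ Elena ∩ Yuki ∩ Mei: 06:30-07:30, 09:00-10:00, 16:00-17:00.
Rosa ∩ Uma ∩ Divya ∩ Elena ∩ Yuki ∩ Mei ∩ Sam: 06:30-07:30, 09:00-10:00, 16:00-17:00.
Those are the intersection windows.
The first common window of at least 60 minutes is 06:30-07:30, so the earliest start is 06:30.

06:30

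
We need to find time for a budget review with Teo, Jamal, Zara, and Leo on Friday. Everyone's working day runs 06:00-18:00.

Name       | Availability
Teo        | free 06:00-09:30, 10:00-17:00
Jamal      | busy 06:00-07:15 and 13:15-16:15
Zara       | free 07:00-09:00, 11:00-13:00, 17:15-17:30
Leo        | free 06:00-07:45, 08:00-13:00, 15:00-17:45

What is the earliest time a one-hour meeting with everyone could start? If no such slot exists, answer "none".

08:00

Teo free: 06:00-09:30, 10:00-17:00.
Jamal free: 07:15-13:15, 16:15-18:00 (invert busy blocks within the working day).
Zara free: 07:00-09:00, 11:00-13:00, 17:15-17:30.
Leo free: 06:00-07:45, 08:00-13:00, 15:00-17:45.
Teo ∩ Jamal: 07:15-09:30, 10:00-13:15, 16:15-17:00.
Teo ∩ Jamal ∩ Zara: 07:15-09:00, 11:00-13:00.
Teo ∩ Jamal ∩ Zara ∩ Leo: 07:15-07:45, 08:00-09:00, 11:00-13:00.
The first common window of at least 60 minutes is 08:00-09:00, so the earliest start is 08:00.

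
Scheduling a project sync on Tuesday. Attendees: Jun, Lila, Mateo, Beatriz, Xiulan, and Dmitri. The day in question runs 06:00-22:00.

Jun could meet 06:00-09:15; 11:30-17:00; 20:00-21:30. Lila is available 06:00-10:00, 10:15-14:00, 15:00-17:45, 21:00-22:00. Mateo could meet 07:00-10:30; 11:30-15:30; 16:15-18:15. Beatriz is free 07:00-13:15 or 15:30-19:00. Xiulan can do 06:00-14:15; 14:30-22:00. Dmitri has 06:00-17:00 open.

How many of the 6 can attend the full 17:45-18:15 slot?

3

Mateo, Beatriz, and Xiulan can make the full 17:45-18:15 slot — that's 3.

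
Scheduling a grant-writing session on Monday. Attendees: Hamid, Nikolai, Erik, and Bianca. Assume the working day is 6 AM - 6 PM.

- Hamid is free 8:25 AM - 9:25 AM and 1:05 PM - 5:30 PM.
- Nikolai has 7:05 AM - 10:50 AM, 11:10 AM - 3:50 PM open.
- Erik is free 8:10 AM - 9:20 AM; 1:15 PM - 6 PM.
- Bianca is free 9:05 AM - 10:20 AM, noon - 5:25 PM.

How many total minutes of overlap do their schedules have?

170

Hamid ∩ Nikolai: 08:25-09:25, 13:05-15:50.
Hamid ∩ Nikolai ∩ Erik: 08:25-09:20, 13:15-15:50.
Hamid ∩ Nikolai ∩ Erik ∩ Bianca: 09:05-09:20, 13:15-15:50.
Summing the common windows: 15 + 155 = 170 minutes.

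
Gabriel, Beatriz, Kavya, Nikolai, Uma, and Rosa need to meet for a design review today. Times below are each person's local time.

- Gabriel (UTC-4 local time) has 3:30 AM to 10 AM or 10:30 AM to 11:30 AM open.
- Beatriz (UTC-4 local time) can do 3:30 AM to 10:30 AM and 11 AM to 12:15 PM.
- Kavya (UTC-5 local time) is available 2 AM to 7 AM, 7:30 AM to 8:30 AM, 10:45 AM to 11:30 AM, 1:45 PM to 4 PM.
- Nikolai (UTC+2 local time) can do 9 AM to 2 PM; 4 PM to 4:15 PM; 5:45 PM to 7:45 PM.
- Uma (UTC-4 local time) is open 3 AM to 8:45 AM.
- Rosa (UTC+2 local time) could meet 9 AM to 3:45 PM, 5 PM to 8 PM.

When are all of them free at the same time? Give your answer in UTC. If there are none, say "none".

07:30-12:00

Gabriel in UTC: 07:30-14:00, 14:30-15:30 (add 4h to convert from UTC-4).
Beatriz in UTC: 07:30-14:30, 15:00-16:15 (add 4h to convert from UTC-4).
Kavya in UTC: 07:00-12:00, 12:30-13:30, 15:45-16:30, 18:45-21:00 (add 5h to convert from UTC-5).
Nikolai in UTC: 07:00-12:00, 14:00-14:15, 15:45-17:45 (subtract 2h to convert from UTC+2).
Uma in UTC: 07:00-12:45 (add 4h to convert from UTC-4).
Rosa in UTC: 07:00-13:45, 15:00-18:00 (subtract 2h to convert from UTC+2).
Gabriel ∩ Beatriz: 07:30-14:00, 15:00-15:30.
Gabriel ∩ Beatriz ∩ Kavya: 07:30-12:00, 12:30-13:30.
Gabriel ∩ Beatriz ∩ Kavya ∩ Nikolai: 07:30-12:00.
Gabriel ∩ Beatriz ∩ Kavya ∩ Nikolai ∩ Uma: 07:30-12:00.
Gabriel ∩ Beatriz ∩ Kavya ∩ Nikolai ∩ Uma ∩ Rosa: 07:30-12:00.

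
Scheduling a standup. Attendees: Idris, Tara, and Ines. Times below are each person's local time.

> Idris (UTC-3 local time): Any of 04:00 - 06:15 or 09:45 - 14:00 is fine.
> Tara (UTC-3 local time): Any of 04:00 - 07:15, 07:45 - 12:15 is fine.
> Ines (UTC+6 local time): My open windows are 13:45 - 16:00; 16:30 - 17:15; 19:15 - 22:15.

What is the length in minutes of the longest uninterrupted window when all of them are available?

Idris in UTC: 07:00-09:15, 12:45-17:00 (add 3h to convert from UTC-3).
Tara in UTC: 07:00-10:15, 10:45-15:15 (add 3h to convert from UTC-3).
Ines in UTC: 07:45-10:00, 10:30-11:15, 13:15-16:15 (subtract 6h to convert from UTC+6).
Idris ∩ Tara: 07:00-09:15, 12:45-15:15.
Idris ∩ Tara ∩ Ines: 07:45-09:15, 13:15-15:15.
The longest is 13:15-15:15 at 120 minutes.

120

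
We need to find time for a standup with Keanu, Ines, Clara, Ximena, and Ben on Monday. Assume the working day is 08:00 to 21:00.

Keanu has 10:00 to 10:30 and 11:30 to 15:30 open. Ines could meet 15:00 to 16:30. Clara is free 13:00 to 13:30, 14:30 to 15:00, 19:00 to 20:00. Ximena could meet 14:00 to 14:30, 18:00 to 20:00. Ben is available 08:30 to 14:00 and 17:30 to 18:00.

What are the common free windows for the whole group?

Keanu ∩ Ines: 15:00-15:30.
Keanu ∩ Ines ∩ Clara: ∅.
Keanu ∩ Ines ∩ Clara ∩ Ximena: ∅.
Keanu ∩ Ines ∩ Clara ∩ Ximena ∩ Ben: ∅.
There is no time when everyone is free.

none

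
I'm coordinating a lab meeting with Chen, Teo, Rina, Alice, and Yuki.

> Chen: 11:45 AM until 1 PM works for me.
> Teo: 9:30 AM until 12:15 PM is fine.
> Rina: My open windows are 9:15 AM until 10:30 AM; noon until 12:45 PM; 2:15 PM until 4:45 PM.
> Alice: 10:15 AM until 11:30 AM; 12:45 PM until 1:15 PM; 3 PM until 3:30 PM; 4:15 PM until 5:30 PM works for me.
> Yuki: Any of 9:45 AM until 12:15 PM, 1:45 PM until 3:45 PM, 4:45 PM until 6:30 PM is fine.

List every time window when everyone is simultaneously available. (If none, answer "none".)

none

Chen ∩ Teo: 11:45-12:15.
Chen ∩ Teo ∩ Rina: 12:00-12:15.
Chen ∩ Teo ∩ Rina ∩ Alice: ∅.
Chen ∩ Teo ∩ Rina ∩ Alice ∩ Yuki: ∅.
There is no time when everyone is free.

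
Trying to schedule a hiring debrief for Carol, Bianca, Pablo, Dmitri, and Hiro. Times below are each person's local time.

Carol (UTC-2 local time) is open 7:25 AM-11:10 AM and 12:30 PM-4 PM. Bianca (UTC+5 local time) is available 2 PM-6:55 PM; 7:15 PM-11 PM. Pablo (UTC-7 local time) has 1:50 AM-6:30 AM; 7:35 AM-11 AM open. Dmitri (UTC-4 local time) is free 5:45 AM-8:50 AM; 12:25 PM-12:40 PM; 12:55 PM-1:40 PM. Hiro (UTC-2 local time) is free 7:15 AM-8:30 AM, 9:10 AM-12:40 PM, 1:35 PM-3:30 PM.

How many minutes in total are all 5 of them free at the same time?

195

Carol in UTC: 09:25-13:10, 14:30-18:00 (add 2h to convert from UTC-2).
Bianca in UTC: 09:00-13:55, 14:15-18:00 (subtract 5h to convert from UTC+5).
Pablo in UTC: 08:50-13:30, 14:35-18:00 (add 7h to convert from UTC-7).
Dmitri in UTC: 09:45-12:50, 16:25-16:40, 16:55-17:40 (add 4h to convert from UTC-4).
Hiro in UTC: 09:15-10:30, 11:10-14:40, 15:35-17:30 (add 2h to convert from UTC-2).
Carol ∩ Bianca: 09:25-13:10, 14:30-18:00.
Carol ∩ Bianca ∩ Pablo: 09:25-13:10, 14:35-18:00.
Carol ∩ Bianca ∩ Pablo ∩ Dmitri: 09:45-12:50, 16:25-16:40, 16:55-17:40.
Carol ∩ Bianca ∩ Pablo ∩ Dmitri ∩ Hiro: 09:45-10:30, 11:10-12:50, 16:25-16:40, 16:55-17:30.
So the common availability across everyone is 09:45-10:30, 11:10-12:50, 16:25-16:40, 16:55-17:30.
Summing the common windows: 45 + 100 + 15 + 35 = 195 minutes.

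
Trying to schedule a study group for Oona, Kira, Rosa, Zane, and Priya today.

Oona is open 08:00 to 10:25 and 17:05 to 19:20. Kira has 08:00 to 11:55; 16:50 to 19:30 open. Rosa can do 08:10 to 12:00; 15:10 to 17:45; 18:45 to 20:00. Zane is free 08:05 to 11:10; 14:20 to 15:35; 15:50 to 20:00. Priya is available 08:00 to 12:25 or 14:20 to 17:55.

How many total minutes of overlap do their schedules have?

Oona ∩ Kira: 08:00-10:25, 17:05-19:20.
Oona ∩ Kira ∩ Rosa: 08:10-10:25, 17:05-17:45, 18:45-19:20.
Oona ∩ Kira ∩ Rosa ∩ Zane: 08:10-10:25, 17:05-17:45, 18:45-19:20.
Oona ∩ Kira ∩ Rosa ∩ Zane ∩ Priya: 08:10-10:25, 17:05-17:45.
Summing the common windows: 135 + 40 = 175 minutes.

175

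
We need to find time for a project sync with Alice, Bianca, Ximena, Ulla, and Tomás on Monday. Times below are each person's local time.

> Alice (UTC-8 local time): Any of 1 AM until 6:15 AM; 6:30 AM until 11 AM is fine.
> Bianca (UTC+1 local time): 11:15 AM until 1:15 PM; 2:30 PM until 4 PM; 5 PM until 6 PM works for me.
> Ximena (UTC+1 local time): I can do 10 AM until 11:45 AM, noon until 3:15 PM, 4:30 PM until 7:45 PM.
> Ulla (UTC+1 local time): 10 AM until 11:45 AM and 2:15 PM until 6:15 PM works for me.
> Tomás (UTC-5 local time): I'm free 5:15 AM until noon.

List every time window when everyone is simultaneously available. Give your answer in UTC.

Alice in UTC: 09:00-14:15, 14:30-19:00 (add 8h to convert from UTC-8).
Bianca in UTC: 10:15-12:15, 13:30-15:00, 16:00-17:00 (subtract 1h to convert from UTC+1).
Ximena in UTC: 09:00-10:45, 11:00-14:15, 15:30-18:45 (subtract 1h to convert from UTC+1).
Ulla in UTC: 09:00-10:45, 13:15-17:15 (subtract 1h to convert from UTC+1).
Tomás in UTC: 10:15-17:00 (add 5h to convert from UTC-5).
Alice ∩ Bianca: 10:15-12:15, 13:30-14:15, 14:30-15:00, 16:00-17:00.
Alice ∩ Bianca ∩ Ximena: 10:15-10:45, 11:00-12:15, 13:30-14:15, 16:00-17:00.
Alice ∩ Bianca ∩ Ximena ∩ Ulla: 10:15-10:45, 13:30-14:15, 16:00-17:00.
Alice ∩ Bianca ∩ Ximena ∩ Ulla ∩ Tomás: 10:15-10:45, 13:30-14:15, 16:00-17:00.

10:15-10:45, 13:30-14:15, 16:00-17:00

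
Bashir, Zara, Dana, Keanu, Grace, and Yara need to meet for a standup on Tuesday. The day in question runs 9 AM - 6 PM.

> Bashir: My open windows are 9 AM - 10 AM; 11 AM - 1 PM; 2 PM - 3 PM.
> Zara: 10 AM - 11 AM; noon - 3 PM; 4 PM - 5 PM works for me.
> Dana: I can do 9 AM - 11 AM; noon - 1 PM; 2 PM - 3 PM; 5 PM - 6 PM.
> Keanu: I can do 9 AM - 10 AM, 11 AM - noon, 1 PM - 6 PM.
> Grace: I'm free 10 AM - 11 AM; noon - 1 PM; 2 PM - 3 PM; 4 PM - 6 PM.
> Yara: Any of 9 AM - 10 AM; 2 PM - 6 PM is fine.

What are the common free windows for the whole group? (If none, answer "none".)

14:00-15:00

Bashir ∩ Zara: 12:00-13:00, 14:00-15:00.
Bashir ∩ Zara ∩ Dana: 12:00-13:00, 14:00-15:00.
Bashir ∩ Zara ∩ Dana ∩ Keanu: 14:00-15:00.
Bashir ∩ Zara ∩ Dana ∩ Keanu ∩ Grace: 14:00-15:00.
Bashir ∩ Zara ∩ Dana ∩ Keanu ∩ Grace ∩ Yara: 14:00-15:00.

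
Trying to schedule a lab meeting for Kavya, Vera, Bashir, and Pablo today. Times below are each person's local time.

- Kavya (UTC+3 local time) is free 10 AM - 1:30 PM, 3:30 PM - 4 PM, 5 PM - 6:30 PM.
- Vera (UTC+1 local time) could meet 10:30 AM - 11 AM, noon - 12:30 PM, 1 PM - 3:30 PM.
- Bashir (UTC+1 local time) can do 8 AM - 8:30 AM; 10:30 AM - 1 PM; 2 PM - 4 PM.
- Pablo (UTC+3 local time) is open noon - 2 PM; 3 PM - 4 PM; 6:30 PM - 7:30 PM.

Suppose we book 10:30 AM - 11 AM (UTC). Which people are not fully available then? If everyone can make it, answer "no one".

Kavya in UTC: 07:00-10:30, 12:30-13:00, 14:00-15:30 (subtract 3h to convert from UTC+3).
Vera in UTC: 09:30-10:00, 11:00-11:30, 12:00-14:30 (subtract 1h to convert from UTC+1).
Bashir in UTC: 07:00-07:30, 09:30-12:00, 13:00-15:00 (subtract 1h to convert from UTC+1).
Pablo in UTC: 09:00-11:00, 12:00-13:00, 15:30-16:30 (subtract 3h to convert from UTC+3).
Kavya: not fully free for 10:30-11:00. Vera: not fully free for 10:30-11:00. Bashir: free for 10:30-11:00. Pablo: free for 10:30-11:00.

Kavya, Vera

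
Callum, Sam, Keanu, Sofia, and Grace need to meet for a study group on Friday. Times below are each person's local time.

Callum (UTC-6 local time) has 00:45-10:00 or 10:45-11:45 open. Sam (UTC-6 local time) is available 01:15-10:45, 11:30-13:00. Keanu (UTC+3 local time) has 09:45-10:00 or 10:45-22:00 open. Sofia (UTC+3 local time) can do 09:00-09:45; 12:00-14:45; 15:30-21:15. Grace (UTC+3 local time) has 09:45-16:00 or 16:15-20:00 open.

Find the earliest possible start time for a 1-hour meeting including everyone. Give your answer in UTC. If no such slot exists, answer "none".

Callum in UTC: 06:45-16:00, 16:45-17:45 (add 6h to convert from UTC-6).
Sam in UTC: 07:15-16:45, 17:30-19:00 (add 6h to convert from UTC-6).
Keanu in UTC: 06:45-07:00, 07:45-19:00 (subtract 3h to convert from UTC+3).
Sofia in UTC: 06:00-06:45, 09:00-11:45, 12:30-18:15 (subtract 3h to convert from UTC+3).
Grace in UTC: 06:45-13:00, 13:15-17:00 (subtract 3h to convert from UTC+3).
Callum ∩ Sam: 07:15-16:00, 17:30-17:45.
Callum ∩ Sam ∩ Keanu: 07:45-16:00, 17:30-17:45.
Callum ∩ Sam ∩ Keanu ∩ Sofia: 09:00-11:45, 12:30-16:00, 17:30-17:45.
Callum ∩ Sam ∩ Keanu ∩ Sofia ∩ Grace: 09:00-11:45, 12:30-13:00, 13:15-16:00.
Those are the intersection windows.
The first common window of at least 60 minutes is 09:00-11:45, so the earliest start is 09:00.

09:00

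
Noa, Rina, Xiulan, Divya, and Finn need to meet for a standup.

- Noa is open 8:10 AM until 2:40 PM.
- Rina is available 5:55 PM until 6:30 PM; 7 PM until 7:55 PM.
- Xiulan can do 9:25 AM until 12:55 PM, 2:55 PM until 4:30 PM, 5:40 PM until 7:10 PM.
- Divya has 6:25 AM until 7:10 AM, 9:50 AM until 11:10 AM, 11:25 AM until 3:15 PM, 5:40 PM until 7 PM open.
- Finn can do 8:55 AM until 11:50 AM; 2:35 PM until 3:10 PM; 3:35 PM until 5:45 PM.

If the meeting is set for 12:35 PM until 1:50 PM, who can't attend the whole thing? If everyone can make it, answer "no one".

Noa: free for 12:35-13:50. Rina: not fully free for 12:35-13:50. Xiulan: not fully free for 12:35-13:50. Divya: free for 12:35-13:50. Finn: not fully free for 12:35-13:50.

Finn, Rina, Xiulan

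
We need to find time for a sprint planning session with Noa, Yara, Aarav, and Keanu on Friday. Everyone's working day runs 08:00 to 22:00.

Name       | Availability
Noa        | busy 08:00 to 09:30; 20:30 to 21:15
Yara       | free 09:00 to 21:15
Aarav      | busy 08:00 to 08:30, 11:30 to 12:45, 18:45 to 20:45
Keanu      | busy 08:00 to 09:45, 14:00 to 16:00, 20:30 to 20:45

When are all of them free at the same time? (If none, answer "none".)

Noa free: 09:30-20:30, 21:15-22:00 (invert busy blocks within the working day).
Yara free: 09:00-21:15.
Aarav free: 08:30-11:30, 12:45-18:45, 20:45-22:00 (invert busy blocks within the working day).
Keanu free: 09:45-14:00, 16:00-20:30, 20:45-22:00 (invert busy blocks within the working day).
Noa ∩ Yara: 09:30-20:30.
Noa ∩ Yara ∩ Aarav: 09:30-11:30, 12:45-18:45.
Noa ∩ Yara ∩ Aarav ∩ Keanu: 09:45-11:30, 12:45-14:00, 16:00-18:45.

09:45-11:30, 12:45-14:00, 16:00-18:45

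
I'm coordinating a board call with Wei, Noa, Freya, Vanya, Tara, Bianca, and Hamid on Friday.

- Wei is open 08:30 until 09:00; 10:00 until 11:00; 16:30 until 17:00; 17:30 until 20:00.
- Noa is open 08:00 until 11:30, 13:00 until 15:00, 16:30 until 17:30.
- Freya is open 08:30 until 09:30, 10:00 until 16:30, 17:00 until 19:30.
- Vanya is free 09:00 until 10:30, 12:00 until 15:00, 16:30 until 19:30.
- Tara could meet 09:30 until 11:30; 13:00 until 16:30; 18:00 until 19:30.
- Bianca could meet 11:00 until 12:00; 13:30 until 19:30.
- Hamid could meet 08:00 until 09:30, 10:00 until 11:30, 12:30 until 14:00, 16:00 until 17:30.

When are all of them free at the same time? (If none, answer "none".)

Wei ∩ Noa: 08:30-09:00, 10:00-11:00, 16:30-17:00.
Wei ∩ Noa ∩ Freya: 08:30-09:00, 10:00-11:00.
Wei ∩ Noa ∩ Freya ∩ Vanya: 10:00-10:30.
Wei ∩ Noa ∩ Freya ∩ Vanya ∩ Tara: 10:00-10:30.
Wei ∩ Noa ∩ Freya ∩ Vanya ∩ Tara ∩ Bianca: ∅.
Wei ∩ Noa ∩ Freya ∩ Vanya ∩ Tara ∩ Bianca ∩ Hamid: ∅.
There is no time when everyone is free.

none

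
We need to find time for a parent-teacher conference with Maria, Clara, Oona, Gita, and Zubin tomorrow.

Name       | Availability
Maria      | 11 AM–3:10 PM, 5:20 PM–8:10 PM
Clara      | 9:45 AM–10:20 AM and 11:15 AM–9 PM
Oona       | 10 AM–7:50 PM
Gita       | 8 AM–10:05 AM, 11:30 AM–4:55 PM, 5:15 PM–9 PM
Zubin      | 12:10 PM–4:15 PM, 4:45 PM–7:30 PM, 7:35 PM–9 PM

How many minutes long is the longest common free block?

Maria ∩ Clara: 11:15-15:10, 17:20-20:10.
Maria ∩ Clara ∩ Oona: 11:15-15:10, 17:20-19:50.
Maria ∩ Clara ∩ Oona ∩ Gita: 11:30-15:10, 17:20-19:50.
Maria ∩ Clara ∩ Oona ∩ Gita ∩ Zubin: 12:10-15:10, 17:20-19:30, 19:35-19:50.
Those are the intersection windows.
The longest is 12:10-15:10 at 180 minutes.

180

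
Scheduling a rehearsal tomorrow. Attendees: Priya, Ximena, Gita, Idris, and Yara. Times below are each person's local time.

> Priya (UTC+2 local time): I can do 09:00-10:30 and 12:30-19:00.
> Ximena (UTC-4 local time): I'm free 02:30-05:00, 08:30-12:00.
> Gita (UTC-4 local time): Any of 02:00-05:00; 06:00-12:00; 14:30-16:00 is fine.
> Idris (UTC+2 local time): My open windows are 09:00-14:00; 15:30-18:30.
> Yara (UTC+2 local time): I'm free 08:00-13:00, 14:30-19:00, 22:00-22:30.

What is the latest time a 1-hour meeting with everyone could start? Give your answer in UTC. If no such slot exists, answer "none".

Priya in UTC: 07:00-08:30, 10:30-17:00 (subtract 2h to convert from UTC+2).
Ximena in UTC: 06:30-09:00, 12:30-16:00 (add 4h to convert from UTC-4).
Gita in UTC: 06:00-09:00, 10:00-16:00, 18:30-20:00 (add 4h to convert from UTC-4).
Idris in UTC: 07:00-12:00, 13:30-16:30 (subtract 2h to convert from UTC+2).
Yara in UTC: 06:00-11:00, 12:30-17:00, 20:00-20:30 (subtract 2h to convert from UTC+2).
Priya ∩ Ximena: 07:00-08:30, 12:30-16:00.
Priya ∩ Ximena ∩ Gita: 07:00-08:30, 12:30-16:00.
Priya ∩ Ximena ∩ Gita ∩ Idris: 07:00-08:30, 13:30-16:00.
Priya ∩ Ximena ∩ Gita ∩ Idris ∩ Yara: 07:00-08:30, 13:30-16:00.
The last common window of at least 60 minutes is 13:30-16:00; a 60-minute meeting can start as late as 15:00 and still end by 16:00.

15:00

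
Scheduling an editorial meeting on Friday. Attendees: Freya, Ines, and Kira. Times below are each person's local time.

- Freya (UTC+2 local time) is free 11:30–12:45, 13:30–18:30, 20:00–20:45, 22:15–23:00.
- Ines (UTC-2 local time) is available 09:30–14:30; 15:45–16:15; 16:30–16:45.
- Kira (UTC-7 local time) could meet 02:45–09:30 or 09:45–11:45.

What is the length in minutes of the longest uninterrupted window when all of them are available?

300

Freya in UTC: 09:30-10:45, 11:30-16:30, 18:00-18:45, 20:15-21:00 (subtract 2h to convert from UTC+2).
Ines in UTC: 11:30-16:30, 17:45-18:15, 18:30-18:45 (add 2h to convert from UTC-2).
Kira in UTC: 09:45-16:30, 16:45-18:45 (add 7h to convert from UTC-7).
Freya ∩ Ines: 11:30-16:30, 18:00-18:15, 18:30-18:45.
Freya ∩ Ines ∩ Kira: 11:30-16:30, 18:00-18:15, 18:30-18:45.
The longest is 11:30-16:30 at 300 minutes.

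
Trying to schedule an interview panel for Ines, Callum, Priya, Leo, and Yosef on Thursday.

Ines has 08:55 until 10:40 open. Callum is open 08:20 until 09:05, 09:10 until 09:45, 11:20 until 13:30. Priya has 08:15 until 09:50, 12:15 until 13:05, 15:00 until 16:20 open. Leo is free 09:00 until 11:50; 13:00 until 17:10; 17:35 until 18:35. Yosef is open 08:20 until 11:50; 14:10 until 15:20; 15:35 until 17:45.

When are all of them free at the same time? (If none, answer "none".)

09:00-09:05, 09:10-09:45

Ines ∩ Callum: 08:55-09:05, 09:10-09:45.
Ines ∩ Callum ∩ Priya: 08:55-09:05, 09:10-09:45.
Ines ∩ Callum ∩ Priya ∩ Leo: 09:00-09:05, 09:10-09:45.
Ines ∩ Callum ∩ Priya ∩ Leo ∩ Yosef: 09:00-09:05, 09:10-09:45.
So the common availability across everyone is 09:00-09:05, 09:10-09:45.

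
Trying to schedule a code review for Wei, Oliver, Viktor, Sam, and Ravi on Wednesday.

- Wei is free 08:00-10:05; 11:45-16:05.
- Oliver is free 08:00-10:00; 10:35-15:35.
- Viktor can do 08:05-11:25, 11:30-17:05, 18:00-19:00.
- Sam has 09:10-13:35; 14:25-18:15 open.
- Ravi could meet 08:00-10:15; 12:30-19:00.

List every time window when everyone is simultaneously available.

09:10-10:00, 12:30-13:35, 14:25-15:35

Wei ∩ Oliver: 08:00-10:00, 11:45-15:35.
Wei ∩ Oliver ∩ Viktor: 08:05-10:00, 11:45-15:35.
Wei ∩ Oliver ∩ Viktor ∩ Sam: 09:10-10:00, 11:45-13:35, 14:25-15:35.
Wei ∩ Oliver ∩ Viktor ∩ Sam ∩ Ravi: 09:10-10:00, 12:30-13:35, 14:25-15:35.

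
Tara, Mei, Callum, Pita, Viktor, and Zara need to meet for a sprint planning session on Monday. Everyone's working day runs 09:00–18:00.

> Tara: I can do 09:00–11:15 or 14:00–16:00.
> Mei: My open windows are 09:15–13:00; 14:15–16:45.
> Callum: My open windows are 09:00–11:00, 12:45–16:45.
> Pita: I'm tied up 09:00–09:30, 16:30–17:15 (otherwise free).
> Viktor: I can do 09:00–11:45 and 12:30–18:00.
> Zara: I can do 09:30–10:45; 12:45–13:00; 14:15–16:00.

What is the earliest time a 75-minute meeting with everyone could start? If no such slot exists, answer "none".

Tara free: 09:00-11:15, 14:00-16:00.
Mei free: 09:15-13:00, 14:15-16:45.
Callum free: 09:00-11:00, 12:45-16:45.
Pita free: 09:30-16:30, 17:15-18:00 (invert busy blocks within the working day).
Viktor free: 09:00-11:45, 12:30-18:00.
Zara free: 09:30-10:45, 12:45-13:00, 14:15-16:00.
Tara ∩ Mei: 09:15-11:15, 14:15-16:00.
Tara ∩ Mei ∩ Callum: 09:15-11:00, 14:15-16:00.
Tara ∩ Mei ∩ Callum ∩ Pita: 09:30-11:00, 14:15-16:00.
Tara ∩ Mei ∩ Callum ∩ Pita ∩ Viktor: 09:30-11:00, 14:15-16:00.
Tara ∩ Mei ∩ Callum ∩ Pita ∩ Viktor ∩ Zara: 09:30-10:45, 14:15-16:00.
So the common availability across everyone is 09:30-10:45, 14:15-16:00.
The first common window of at least 75 minutes is 09:30-10:45, so the earliest start is 09:30.

09:30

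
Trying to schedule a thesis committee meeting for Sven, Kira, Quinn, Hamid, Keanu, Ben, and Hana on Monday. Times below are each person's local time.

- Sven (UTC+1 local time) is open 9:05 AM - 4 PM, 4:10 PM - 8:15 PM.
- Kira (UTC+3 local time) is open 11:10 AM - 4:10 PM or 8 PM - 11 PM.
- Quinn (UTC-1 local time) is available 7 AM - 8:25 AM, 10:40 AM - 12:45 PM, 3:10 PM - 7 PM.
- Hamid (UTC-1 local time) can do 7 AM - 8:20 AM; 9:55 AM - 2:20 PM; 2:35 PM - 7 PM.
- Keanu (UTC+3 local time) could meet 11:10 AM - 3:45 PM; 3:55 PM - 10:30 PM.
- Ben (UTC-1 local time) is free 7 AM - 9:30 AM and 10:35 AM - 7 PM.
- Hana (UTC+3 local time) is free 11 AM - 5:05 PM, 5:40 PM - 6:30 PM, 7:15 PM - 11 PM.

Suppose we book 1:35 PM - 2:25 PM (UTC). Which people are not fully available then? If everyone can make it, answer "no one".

Sven in UTC: 08:05-15:00, 15:10-19:15 (subtract 1h to convert from UTC+1).
Kira in UTC: 08:10-13:10, 17:00-20:00 (subtract 3h to convert from UTC+3).
Quinn in UTC: 08:00-09:25, 11:40-13:45, 16:10-20:00 (add 1h to convert from UTC-1).
Hamid in UTC: 08:00-09:20, 10:55-15:20, 15:35-20:00 (add 1h to convert from UTC-1).
Keanu in UTC: 08:10-12:45, 12:55-19:30 (subtract 3h to convert from UTC+3).
Ben in UTC: 08:00-10:30, 11:35-20:00 (add 1h to convert from UTC-1).
Hana in UTC: 08:00-14:05, 14:40-15:30, 16:15-20:00 (subtract 3h to convert from UTC+3).
Sven: free for 13:35-14:25. Kira: not fully free for 13:35-14:25. Quinn: not fully free for 13:35-14:25. Hamid: free for 13:35-14:25. Keanu: free for 13:35-14:25. Ben: free for 13:35-14:25. Hana: not fully free for 13:35-14:25.

Hana, Kira, Quinn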